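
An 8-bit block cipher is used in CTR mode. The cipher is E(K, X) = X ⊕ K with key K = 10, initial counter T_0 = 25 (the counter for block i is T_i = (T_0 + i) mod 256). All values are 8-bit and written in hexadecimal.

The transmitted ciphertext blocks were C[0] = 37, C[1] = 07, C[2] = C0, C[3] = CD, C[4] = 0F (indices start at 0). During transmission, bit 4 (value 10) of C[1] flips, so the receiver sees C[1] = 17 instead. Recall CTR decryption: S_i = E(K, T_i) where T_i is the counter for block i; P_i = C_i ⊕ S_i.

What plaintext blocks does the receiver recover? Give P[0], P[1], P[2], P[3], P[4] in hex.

P[0] = 02, P[1] = 21, P[2] = F7, P[3] = F5, P[4] = 36

Only C[1] changed, to 17. In CTR, a change in C_i flips the same bit in P_i only; the keystream is unaffected. Decrypting the received ciphertext:
P[0]: T = 25, S = E(K, T) = 35; 37 ⊕ 35 = 02.
P[1]: T = 26, S = E(K, T) = 36; 17 ⊕ 36 = 21.
P[2]: T = 27, S = E(K, T) = 37; C0 ⊕ 37 = F7.
P[3]: T = 28, S = E(K, T) = 38; CD ⊕ 38 = F5.
P[4]: T = 29, S = E(K, T) = 39; 0F ⊕ 39 = 36.
Blocks that differ from the original plaintext: P[1].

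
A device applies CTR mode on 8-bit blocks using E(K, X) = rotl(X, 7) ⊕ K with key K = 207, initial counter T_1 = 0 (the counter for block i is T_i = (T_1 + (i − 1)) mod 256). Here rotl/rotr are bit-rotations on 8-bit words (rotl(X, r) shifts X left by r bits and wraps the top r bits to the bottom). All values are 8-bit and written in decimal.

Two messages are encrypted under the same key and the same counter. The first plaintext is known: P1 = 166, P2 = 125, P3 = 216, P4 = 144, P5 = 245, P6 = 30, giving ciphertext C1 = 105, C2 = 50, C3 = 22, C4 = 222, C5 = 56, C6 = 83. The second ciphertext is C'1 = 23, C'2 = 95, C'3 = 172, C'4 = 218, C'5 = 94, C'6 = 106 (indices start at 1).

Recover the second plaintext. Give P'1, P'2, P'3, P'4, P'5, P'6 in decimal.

P'1 = 216, P'2 = 16, P'3 = 98, P'4 = 148, P'5 = 147, P'6 = 39

In CTR with a reused counter, both messages share the same keystream S_i, so C_i ⊕ C'_i = P_i ⊕ P'_i and thus P'_i = P_i ⊕ C_i ⊕ C'_i.
P'1: 166 ⊕ 105 ⊕ 23 = 216.
P'2: 125 ⊕ 50 ⊕ 95 = 16.
P'3: 216 ⊕ 22 ⊕ 172 = 98.
P'4: 144 ⊕ 222 ⊕ 218 = 148.
P'5: 245 ⊕ 56 ⊕ 94 = 147.
P'6: 30 ⊕ 83 ⊕ 106 = 39.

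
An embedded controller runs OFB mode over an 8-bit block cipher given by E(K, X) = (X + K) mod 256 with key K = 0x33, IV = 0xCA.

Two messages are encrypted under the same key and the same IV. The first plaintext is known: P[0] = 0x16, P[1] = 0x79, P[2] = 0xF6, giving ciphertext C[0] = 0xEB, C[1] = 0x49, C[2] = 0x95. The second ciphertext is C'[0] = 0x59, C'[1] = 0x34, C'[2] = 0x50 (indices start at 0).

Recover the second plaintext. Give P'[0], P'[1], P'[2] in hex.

P'[0] = 0xA4, P'[1] = 0x04, P'[2] = 0x33

In OFB with a reused IV, both messages share the same keystream S_i, so C_i ⊕ C'_i = P_i ⊕ P'_i and thus P'_i = P_i ⊕ C_i ⊕ C'_i.
P'[0]: 0x16 ⊕ 0xEB ⊕ 0x59 = 0xA4.
P'[1]: 0x79 ⊕ 0x49 ⊕ 0x34 = 0x04.
P'[2]: 0xF6 ⊕ 0x95 ⊕ 0x50 = 0x33.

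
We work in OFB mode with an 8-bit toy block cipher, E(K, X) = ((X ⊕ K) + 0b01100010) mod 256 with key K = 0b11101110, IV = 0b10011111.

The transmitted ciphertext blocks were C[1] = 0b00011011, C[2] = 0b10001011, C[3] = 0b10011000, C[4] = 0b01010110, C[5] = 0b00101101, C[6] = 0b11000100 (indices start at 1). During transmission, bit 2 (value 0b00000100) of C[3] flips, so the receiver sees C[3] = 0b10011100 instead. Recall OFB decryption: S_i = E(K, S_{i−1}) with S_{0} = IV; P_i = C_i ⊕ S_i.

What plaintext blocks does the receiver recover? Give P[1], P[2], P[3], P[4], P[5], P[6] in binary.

Only C[3] changed, to 0b10011100. In OFB, a change in C_i flips the same bit in P_i only; the keystream is unaffected. Decrypting the received ciphertext:
P[1]: S = E(K, 0b10011111) = 0b11010011; 0b00011011 ⊕ 0b11010011 = 0b11001000.
P[2]: S = E(K, 0b11010011) = 0b10011111; 0b10001011 ⊕ 0b10011111 = 0b00010100.
P[3]: S = E(K, 0b10011111) = 0b11010011; 0b10011100 ⊕ 0b11010011 = 0b01001111.
P[4]: S = E(K, 0b11010011) = 0b10011111; 0b01010110 ⊕ 0b10011111 = 0b11001001.
P[5]: S = E(K, 0b10011111) = 0b11010011; 0b00101101 ⊕ 0b11010011 = 0b11111110.
P[6]: S = E(K, 0b11010011) = 0b10011111; 0b11000100 ⊕ 0b10011111 = 0b01011011.
Blocks that differ from the original plaintext: P[3].

P[1] = 0b11001000, P[2] = 0b00010100, P[3] = 0b01001111, P[4] = 0b11001001, P[5] = 0b11111110, P[6] = 0b01011011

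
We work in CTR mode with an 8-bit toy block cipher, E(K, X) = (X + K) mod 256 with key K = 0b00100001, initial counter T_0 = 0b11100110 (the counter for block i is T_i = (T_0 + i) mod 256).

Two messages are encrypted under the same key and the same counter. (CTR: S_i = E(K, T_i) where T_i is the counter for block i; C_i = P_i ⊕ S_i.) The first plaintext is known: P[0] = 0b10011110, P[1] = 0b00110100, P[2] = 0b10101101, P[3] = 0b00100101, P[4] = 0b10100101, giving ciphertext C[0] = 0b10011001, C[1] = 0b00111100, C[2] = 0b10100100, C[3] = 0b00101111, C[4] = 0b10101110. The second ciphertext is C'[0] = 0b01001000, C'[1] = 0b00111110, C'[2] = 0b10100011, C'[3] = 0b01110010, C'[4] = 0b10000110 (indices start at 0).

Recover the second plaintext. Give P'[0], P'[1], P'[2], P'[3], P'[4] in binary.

P'[0] = 0b01001111, P'[1] = 0b00110110, P'[2] = 0b10101010, P'[3] = 0b01111000, P'[4] = 0b10001101

In CTR with a reused counter, both messages share the same keystream S_i, so C_i ⊕ C'_i = P_i ⊕ P'_i and thus P'_i = P_i ⊕ C_i ⊕ C'_i.
P'[0]: 0b10011110 ⊕ 0b10011001 ⊕ 0b01001000 = 0b01001111.
P'[1]: 0b00110100 ⊕ 0b00111100 ⊕ 0b00111110 = 0b00110110.
P'[2]: 0b10101101 ⊕ 0b10100100 ⊕ 0b10100011 = 0b10101010.
P'[3]: 0b00100101 ⊕ 0b00101111 ⊕ 0b01110010 = 0b01111000.
P'[4]: 0b10100101 ⊕ 0b10101110 ⊕ 0b10000110 = 0b10001101.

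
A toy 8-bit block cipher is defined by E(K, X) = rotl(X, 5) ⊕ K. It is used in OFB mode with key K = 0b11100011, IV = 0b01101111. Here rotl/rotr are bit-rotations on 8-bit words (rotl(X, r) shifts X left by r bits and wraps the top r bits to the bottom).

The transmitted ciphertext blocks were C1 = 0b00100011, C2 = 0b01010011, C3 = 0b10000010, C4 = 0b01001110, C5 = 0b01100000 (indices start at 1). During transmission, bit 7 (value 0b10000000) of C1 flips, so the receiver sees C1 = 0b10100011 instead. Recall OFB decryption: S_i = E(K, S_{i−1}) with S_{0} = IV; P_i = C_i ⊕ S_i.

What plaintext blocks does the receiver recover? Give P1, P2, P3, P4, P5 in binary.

P1 = 0b10101101, P2 = 0b01110001, P3 = 0b00100101, P4 = 0b01011001, P5 = 0b01100001

Only C1 changed, to 0b10100011. In OFB, a change in C_i flips the same bit in P_i only; the keystream is unaffected. Decrypting the received ciphertext:
P1: S = E(K, 0b01101111) = 0b00001110; 0b10100011 ⊕ 0b00001110 = 0b10101101.
P2: S = E(K, 0b00001110) = 0b00100010; 0b01010011 ⊕ 0b00100010 = 0b01110001.
P3: S = E(K, 0b00100010) = 0b10100111; 0b10000010 ⊕ 0b10100111 = 0b00100101.
P4: S = E(K, 0b10100111) = 0b00010111; 0b01001110 ⊕ 0b00010111 = 0b01011001.
P5: S = E(K, 0b00010111) = 0b00000001; 0b01100000 ⊕ 0b00000001 = 0b01100001.
Blocks that differ from the original plaintext: P1.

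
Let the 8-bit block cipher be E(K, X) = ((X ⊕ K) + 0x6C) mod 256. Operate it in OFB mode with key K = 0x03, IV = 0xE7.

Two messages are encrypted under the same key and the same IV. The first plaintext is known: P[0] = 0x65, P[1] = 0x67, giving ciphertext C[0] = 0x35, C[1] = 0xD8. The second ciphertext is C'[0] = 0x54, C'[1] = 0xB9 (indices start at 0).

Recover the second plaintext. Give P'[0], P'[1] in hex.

In OFB with a reused IV, both messages share the same keystream S_i, so C_i ⊕ C'_i = P_i ⊕ P'_i and thus P'_i = P_i ⊕ C_i ⊕ C'_i.
P'[0]: 0x65 ⊕ 0x35 ⊕ 0x54 = 0x04.
P'[1]: 0x67 ⊕ 0xD8 ⊕ 0xB9 = 0x06.

P'[0] = 0x04, P'[1] = 0x06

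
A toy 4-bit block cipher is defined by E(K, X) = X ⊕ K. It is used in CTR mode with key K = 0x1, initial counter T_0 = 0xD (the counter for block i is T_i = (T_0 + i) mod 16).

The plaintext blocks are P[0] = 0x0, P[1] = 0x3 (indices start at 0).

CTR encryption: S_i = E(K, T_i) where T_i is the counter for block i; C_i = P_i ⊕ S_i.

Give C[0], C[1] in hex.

C[0] = 0xC, C[1] = 0xC

C[0]: T = 0xD, S = E(K, T) = 0xC; 0x0 ⊕ 0xC = 0xC.
C[1]: T = 0xE, S = E(K, T) = 0xF; 0x3 ⊕ 0xF = 0xC.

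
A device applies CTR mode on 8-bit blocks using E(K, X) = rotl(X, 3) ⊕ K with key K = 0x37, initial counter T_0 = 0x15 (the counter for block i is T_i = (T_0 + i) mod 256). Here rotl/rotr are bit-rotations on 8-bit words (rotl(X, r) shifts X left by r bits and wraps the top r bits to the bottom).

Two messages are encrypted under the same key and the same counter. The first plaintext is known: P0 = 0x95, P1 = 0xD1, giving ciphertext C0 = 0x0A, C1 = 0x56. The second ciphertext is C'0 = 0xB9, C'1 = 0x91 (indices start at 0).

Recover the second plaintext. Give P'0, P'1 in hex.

In CTR with a reused counter, both messages share the same keystream S_i, so C_i ⊕ C'_i = P_i ⊕ P'_i and thus P'_i = P_i ⊕ C_i ⊕ C'_i.
P'0: 0x95 ⊕ 0x0A ⊕ 0xB9 = 0x26.
P'1: 0xD1 ⊕ 0x56 ⊕ 0x91 = 0x16.

P'0 = 0x26, P'1 = 0x16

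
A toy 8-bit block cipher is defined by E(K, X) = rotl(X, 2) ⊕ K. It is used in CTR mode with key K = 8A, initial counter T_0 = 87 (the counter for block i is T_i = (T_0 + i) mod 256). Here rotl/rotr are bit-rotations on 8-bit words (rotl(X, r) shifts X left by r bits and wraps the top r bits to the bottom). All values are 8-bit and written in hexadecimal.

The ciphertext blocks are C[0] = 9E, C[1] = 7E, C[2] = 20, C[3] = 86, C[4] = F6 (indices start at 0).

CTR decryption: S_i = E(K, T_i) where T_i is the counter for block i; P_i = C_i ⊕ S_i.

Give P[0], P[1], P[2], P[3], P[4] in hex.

P[0] = 0A, P[1] = D6, P[2] = 8C, P[3] = 26, P[4] = 52

P[0]: T = 87, S = E(K, T) = 94; 9E ⊕ 94 = 0A.
P[1]: T = 88, S = E(K, T) = A8; 7E ⊕ A8 = D6.
P[2]: T = 89, S = E(K, T) = AC; 20 ⊕ AC = 8C.
P[3]: T = 8A, S = E(K, T) = A0; 86 ⊕ A0 = 26.
P[4]: T = 8B, S = E(K, T) = A4; F6 ⊕ A4 = 52.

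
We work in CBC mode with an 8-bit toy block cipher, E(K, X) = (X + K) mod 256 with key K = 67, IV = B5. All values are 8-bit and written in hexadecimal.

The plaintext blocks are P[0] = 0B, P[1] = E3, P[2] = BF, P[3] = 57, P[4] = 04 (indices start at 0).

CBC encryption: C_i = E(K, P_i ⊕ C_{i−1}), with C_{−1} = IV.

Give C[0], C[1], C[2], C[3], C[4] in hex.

C[0] = 25, C[1] = 2D, C[2] = F9, C[3] = 15, C[4] = 78

C[0]: P[0] ⊕ B5 = BE; E(K, BE) = 25.
C[1]: P[1] ⊕ 25 = C6; E(K, C6) = 2D.
C[2]: P[2] ⊕ 2D = 92; E(K, 92) = F9.
C[3]: P[3] ⊕ F9 = AE; E(K, AE) = 15.
C[4]: P[4] ⊕ 15 = 11; E(K, 11) = 78.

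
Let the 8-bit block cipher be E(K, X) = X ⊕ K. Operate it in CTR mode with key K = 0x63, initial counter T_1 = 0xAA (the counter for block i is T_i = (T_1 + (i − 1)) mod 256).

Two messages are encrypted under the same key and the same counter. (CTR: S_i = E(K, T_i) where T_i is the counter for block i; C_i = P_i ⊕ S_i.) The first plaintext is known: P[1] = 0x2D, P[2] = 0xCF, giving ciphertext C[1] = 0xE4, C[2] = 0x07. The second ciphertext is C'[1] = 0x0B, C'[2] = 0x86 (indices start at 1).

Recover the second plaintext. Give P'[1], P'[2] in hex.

P'[1] = 0xC2, P'[2] = 0x4E

In CTR with a reused counter, both messages share the same keystream S_i, so C_i ⊕ C'_i = P_i ⊕ P'_i and thus P'_i = P_i ⊕ C_i ⊕ C'_i.
P'[1]: 0x2D ⊕ 0xE4 ⊕ 0x0B = 0xC2.
P'[2]: 0xCF ⊕ 0x07 ⊕ 0x86 = 0x4E.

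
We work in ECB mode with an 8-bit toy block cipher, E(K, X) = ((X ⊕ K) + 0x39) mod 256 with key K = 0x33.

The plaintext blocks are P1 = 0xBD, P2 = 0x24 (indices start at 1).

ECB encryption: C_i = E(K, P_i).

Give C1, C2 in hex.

C1: E(K, 0xBD) = 0xC7.
C2: E(K, 0x24) = 0x50.

C1 = 0xC7, C2 = 0x50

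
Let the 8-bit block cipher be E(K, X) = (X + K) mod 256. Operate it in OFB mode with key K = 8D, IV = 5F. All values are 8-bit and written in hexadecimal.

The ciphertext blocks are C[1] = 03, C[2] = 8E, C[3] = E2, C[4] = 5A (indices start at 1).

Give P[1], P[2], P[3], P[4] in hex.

P[1] = EF, P[2] = F7, P[3] = E4, P[4] = C9

OFB decryption: S_i = E(K, S_{i−1}) with S_{0} = IV; P_i = C_i ⊕ S_i.
P[1]: S = E(K, 5F) = EC; 03 ⊕ EC = EF.
P[2]: S = E(K, EC) = 79; 8E ⊕ 79 = F7.
P[3]: S = E(K, 79) = 06; E2 ⊕ 06 = E4.
P[4]: S = E(K, 06) = 93; 5A ⊕ 93 = C9.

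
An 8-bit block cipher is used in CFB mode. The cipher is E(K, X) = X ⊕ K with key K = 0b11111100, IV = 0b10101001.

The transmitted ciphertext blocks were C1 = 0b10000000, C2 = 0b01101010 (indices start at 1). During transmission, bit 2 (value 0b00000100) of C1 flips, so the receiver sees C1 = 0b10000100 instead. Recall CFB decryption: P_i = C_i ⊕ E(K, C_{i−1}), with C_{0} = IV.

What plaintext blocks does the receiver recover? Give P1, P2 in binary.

Only C1 changed, to 0b10000100. In CFB, a change in C_i flips the same bit in P_i and garbles P_{i+1}. Decrypting the received ciphertext:
P1: E(K, 0b10101001) = 0b01010101; 0b10000100 ⊕ 0b01010101 = 0b11010001.
P2: E(K, 0b10000100) = 0b01111000; 0b01101010 ⊕ 0b01111000 = 0b00010010.
Blocks that differ from the original plaintext: P1, P2.

P1 = 0b11010001, P2 = 0b00010010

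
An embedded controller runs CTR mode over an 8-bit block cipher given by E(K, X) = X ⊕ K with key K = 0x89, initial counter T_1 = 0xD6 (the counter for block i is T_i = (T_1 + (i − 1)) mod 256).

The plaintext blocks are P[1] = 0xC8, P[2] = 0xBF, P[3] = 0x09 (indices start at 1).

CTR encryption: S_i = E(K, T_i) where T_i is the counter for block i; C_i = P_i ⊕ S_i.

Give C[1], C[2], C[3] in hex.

C[1] = 0x97, C[2] = 0xE1, C[3] = 0x58

C[1]: T = 0xD6, S = E(K, T) = 0x5F; 0xC8 ⊕ 0x5F = 0x97.
C[2]: T = 0xD7, S = E(K, T) = 0x5E; 0xBF ⊕ 0x5E = 0xE1.
C[3]: T = 0xD8, S = E(K, T) = 0x51; 0x09 ⊕ 0x51 = 0x58.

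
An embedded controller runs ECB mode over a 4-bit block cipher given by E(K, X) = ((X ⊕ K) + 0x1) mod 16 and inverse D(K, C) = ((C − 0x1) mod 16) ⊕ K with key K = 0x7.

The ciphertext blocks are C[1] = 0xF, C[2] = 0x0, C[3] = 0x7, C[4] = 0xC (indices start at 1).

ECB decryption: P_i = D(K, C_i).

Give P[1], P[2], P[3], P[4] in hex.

P[1]: D(K, 0xF) = 0x9.
P[2]: D(K, 0x0) = 0x8.
P[3]: D(K, 0x7) = 0x1.
P[4]: D(K, 0xC) = 0xC.

P[1] = 0x9, P[2] = 0x8, P[3] = 0x1, P[4] = 0xC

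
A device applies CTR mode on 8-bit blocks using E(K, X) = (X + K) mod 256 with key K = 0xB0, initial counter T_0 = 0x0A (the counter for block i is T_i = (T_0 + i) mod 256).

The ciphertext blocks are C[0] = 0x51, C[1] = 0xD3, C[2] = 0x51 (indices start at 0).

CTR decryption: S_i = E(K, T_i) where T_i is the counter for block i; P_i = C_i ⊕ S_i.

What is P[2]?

P[2] = 0xED

P[2]: T = 0x0C, S = E(K, T) = 0xBC; 0x51 ⊕ 0xBC = 0xED.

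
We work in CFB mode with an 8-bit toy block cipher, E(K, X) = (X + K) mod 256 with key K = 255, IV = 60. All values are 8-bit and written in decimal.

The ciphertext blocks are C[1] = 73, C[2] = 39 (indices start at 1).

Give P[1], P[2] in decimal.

CFB decryption: P_i = C_i ⊕ E(K, C_{i−1}), with C_{0} = IV.
P[1]: E(K, 60) = 59; 73 ⊕ 59 = 114.
P[2]: E(K, 73) = 72; 39 ⊕ 72 = 111.

P[1] = 114, P[2] = 111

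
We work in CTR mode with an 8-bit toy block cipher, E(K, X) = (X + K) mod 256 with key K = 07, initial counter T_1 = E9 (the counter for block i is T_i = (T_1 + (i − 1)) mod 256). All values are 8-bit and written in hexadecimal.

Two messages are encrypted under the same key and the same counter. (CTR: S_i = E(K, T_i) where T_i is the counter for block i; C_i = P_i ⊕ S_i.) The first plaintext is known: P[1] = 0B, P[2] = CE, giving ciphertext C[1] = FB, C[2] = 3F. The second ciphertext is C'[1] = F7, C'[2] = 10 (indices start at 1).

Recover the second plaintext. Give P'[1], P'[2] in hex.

In CTR with a reused counter, both messages share the same keystream S_i, so C_i ⊕ C'_i = P_i ⊕ P'_i and thus P'_i = P_i ⊕ C_i ⊕ C'_i.
P'[1]: 0B ⊕ FB ⊕ F7 = 07.
P'[2]: CE ⊕ 3F ⊕ 10 = E1.

P'[1] = 07, P'[2] = E1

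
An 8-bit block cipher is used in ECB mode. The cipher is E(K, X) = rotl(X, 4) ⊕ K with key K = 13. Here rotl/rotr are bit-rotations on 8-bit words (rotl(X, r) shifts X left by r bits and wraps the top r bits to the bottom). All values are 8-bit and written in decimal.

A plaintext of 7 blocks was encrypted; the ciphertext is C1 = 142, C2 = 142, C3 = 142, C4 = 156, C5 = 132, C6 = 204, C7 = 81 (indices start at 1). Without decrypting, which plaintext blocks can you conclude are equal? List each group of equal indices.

P1 = P2 = P3

ECB encrypts each block independently with the same key, so equal ciphertext blocks imply equal plaintext blocks.
C1 = C2 = C3 = 142, so P1 = P2 = P3.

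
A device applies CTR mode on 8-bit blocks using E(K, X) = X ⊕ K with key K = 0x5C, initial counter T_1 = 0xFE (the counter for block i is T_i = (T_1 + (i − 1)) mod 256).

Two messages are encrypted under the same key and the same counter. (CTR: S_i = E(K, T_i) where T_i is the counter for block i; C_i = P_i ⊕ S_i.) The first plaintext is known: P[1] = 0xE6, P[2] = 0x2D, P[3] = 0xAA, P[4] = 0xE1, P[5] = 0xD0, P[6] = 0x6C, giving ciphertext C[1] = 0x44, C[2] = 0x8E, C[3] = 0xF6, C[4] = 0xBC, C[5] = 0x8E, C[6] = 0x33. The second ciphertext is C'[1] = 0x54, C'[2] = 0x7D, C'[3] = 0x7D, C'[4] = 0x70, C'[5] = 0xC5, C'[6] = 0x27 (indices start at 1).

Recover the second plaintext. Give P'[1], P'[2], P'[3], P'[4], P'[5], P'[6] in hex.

In CTR with a reused counter, both messages share the same keystream S_i, so C_i ⊕ C'_i = P_i ⊕ P'_i and thus P'_i = P_i ⊕ C_i ⊕ C'_i.
P'[1]: 0xE6 ⊕ 0x44 ⊕ 0x54 = 0xF6.
P'[2]: 0x2D ⊕ 0x8E ⊕ 0x7D = 0xDE.
P'[3]: 0xAA ⊕ 0xF6 ⊕ 0x7D = 0x21.
P'[4]: 0xE1 ⊕ 0xBC ⊕ 0x70 = 0x2D.
P'[5]: 0xD0 ⊕ 0x8E ⊕ 0xC5 = 0x9B.
P'[6]: 0x6C ⊕ 0x33 ⊕ 0x27 = 0x78.

P'[1] = 0xF6, P'[2] = 0xDE, P'[3] = 0x21, P'[4] = 0x2D, P'[5] = 0x9B, P'[6] = 0x78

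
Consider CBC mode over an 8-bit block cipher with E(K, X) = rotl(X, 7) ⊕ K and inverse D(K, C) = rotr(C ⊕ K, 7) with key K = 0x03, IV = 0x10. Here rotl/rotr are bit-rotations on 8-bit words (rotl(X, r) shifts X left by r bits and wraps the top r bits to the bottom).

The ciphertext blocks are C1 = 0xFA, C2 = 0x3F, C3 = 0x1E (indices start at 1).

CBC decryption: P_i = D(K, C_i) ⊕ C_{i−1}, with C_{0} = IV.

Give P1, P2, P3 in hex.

P1: D(K, 0xFA) = 0xF3; 0xF3 ⊕ 0x10 = 0xE3.
P2: D(K, 0x3F) = 0x78; 0x78 ⊕ 0xFA = 0x82.
P3: D(K, 0x1E) = 0x3A; 0x3A ⊕ 0x3F = 0x05.

P1 = 0xE3, P2 = 0x82, P3 = 0x05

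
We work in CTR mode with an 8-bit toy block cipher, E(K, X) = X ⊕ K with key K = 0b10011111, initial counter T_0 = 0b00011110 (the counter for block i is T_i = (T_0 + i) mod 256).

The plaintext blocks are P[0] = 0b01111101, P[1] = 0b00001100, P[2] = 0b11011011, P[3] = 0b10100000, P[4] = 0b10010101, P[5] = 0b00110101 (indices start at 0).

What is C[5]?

CTR encryption: S_i = E(K, T_i) where T_i is the counter for block i; C_i = P_i ⊕ S_i.
C[0]: T = 0b00011110, S = E(K, T) = 0b10000001; 0b01111101 ⊕ 0b10000001 = 0b11111100.
C[1]: T = 0b00011111, S = E(K, T) = 0b10000000; 0b00001100 ⊕ 0b10000000 = 0b10001100.
C[2]: T = 0b00100000, S = E(K, T) = 0b10111111; 0b11011011 ⊕ 0b10111111 = 0b01100100.
C[3]: T = 0b00100001, S = E(K, T) = 0b10111110; 0b10100000 ⊕ 0b10111110 = 0b00011110.
C[4]: T = 0b00100010, S = E(K, T) = 0b10111101; 0b10010101 ⊕ 0b10111101 = 0b00101000.
C[5]: T = 0b00100011, S = E(K, T) = 0b10111100; 0b00110101 ⊕ 0b10111100 = 0b10001001.

C[5] = 0b10001001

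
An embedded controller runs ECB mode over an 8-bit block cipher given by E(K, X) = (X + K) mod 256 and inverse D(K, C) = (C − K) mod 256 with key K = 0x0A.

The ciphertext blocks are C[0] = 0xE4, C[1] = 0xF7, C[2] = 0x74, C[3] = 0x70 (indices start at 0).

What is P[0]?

ECB decryption: P_i = D(K, C_i).
P[0]: D(K, 0xE4) = 0xDA.

P[0] = 0xDA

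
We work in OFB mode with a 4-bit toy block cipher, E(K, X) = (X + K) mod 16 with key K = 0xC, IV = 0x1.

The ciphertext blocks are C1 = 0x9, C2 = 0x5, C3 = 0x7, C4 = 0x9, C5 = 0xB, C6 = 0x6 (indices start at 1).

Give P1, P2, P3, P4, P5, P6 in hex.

P1 = 0x4, P2 = 0xC, P3 = 0x2, P4 = 0x8, P5 = 0x6, P6 = 0xF

OFB decryption: S_i = E(K, S_{i−1}) with S_{0} = IV; P_i = C_i ⊕ S_i.
P1: S = E(K, 0x1) = 0xD; 0x9 ⊕ 0xD = 0x4.
P2: S = E(K, 0xD) = 0x9; 0x5 ⊕ 0x9 = 0xC.
P3: S = E(K, 0x9) = 0x5; 0x7 ⊕ 0x5 = 0x2.
P4: S = E(K, 0x5) = 0x1; 0x9 ⊕ 0x1 = 0x8.
P5: S = E(K, 0x1) = 0xD; 0xB ⊕ 0xD = 0x6.
P6: S = E(K, 0xD) = 0x9; 0x6 ⊕ 0x9 = 0xF.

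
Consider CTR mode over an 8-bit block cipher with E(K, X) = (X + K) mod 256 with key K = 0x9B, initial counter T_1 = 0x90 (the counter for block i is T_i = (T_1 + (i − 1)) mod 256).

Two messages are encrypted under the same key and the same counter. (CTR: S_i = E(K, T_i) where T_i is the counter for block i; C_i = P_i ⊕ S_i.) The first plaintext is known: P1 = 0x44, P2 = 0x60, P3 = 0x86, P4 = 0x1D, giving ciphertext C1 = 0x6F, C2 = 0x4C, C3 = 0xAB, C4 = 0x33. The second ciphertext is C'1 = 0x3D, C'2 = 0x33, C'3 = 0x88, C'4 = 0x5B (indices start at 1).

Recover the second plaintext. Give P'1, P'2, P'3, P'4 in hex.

In CTR with a reused counter, both messages share the same keystream S_i, so C_i ⊕ C'_i = P_i ⊕ P'_i and thus P'_i = P_i ⊕ C_i ⊕ C'_i.
P'1: 0x44 ⊕ 0x6F ⊕ 0x3D = 0x16.
P'2: 0x60 ⊕ 0x4C ⊕ 0x33 = 0x1F.
P'3: 0x86 ⊕ 0xAB ⊕ 0x88 = 0xA5.
P'4: 0x1D ⊕ 0x33 ⊕ 0x5B = 0x75.

P'1 = 0x16, P'2 = 0x1F, P'3 = 0xA5, P'4 = 0x75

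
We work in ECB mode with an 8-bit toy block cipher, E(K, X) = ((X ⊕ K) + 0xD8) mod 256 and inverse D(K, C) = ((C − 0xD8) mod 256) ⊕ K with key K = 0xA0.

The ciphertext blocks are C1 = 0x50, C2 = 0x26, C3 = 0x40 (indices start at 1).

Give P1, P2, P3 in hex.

P1 = 0xD8, P2 = 0xEE, P3 = 0xC8

ECB decryption: P_i = D(K, C_i).
P1: D(K, 0x50) = 0xD8.
P2: D(K, 0x26) = 0xEE.
P3: D(K, 0x40) = 0xC8.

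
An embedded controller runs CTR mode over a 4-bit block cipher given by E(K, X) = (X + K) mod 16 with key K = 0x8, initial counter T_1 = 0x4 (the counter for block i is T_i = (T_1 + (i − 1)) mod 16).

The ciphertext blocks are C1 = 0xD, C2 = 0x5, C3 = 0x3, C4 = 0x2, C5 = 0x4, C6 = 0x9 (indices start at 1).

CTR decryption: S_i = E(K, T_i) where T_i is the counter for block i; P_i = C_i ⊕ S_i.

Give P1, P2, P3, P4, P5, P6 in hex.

P1: T = 0x4, S = E(K, T) = 0xC; 0xD ⊕ 0xC = 0x1.
P2: T = 0x5, S = E(K, T) = 0xD; 0x5 ⊕ 0xD = 0x8.
P3: T = 0x6, S = E(K, T) = 0xE; 0x3 ⊕ 0xE = 0xD.
P4: T = 0x7, S = E(K, T) = 0xF; 0x2 ⊕ 0xF = 0xD.
P5: T = 0x8, S = E(K, T) = 0x0; 0x4 ⊕ 0x0 = 0x4.
P6: T = 0x9, S = E(K, T) = 0x1; 0x9 ⊕ 0x1 = 0x8.

P1 = 0x1, P2 = 0x8, P3 = 0xD, P4 = 0xD, P5 = 0x4, P6 = 0x8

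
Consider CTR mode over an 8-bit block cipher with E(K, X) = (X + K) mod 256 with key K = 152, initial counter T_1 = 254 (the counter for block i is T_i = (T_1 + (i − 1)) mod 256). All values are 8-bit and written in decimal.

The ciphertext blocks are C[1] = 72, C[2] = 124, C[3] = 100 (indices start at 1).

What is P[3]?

P[3] = 252

CTR decryption: S_i = E(K, T_i) where T_i is the counter for block i; P_i = C_i ⊕ S_i.
P[3]: T = 0, S = E(K, T) = 152; 100 ⊕ 152 = 252.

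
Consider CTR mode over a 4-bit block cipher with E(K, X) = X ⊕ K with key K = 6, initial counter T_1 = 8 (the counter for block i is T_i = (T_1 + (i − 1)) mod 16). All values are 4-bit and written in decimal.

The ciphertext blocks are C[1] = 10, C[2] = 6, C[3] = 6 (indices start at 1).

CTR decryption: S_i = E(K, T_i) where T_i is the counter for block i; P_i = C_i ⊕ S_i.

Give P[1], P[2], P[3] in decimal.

P[1]: T = 8, S = E(K, T) = 14; 10 ⊕ 14 = 4.
P[2]: T = 9, S = E(K, T) = 15; 6 ⊕ 15 = 9.
P[3]: T = 10, S = E(K, T) = 12; 6 ⊕ 12 = 10.

P[1] = 4, P[2] = 9, P[3] = 10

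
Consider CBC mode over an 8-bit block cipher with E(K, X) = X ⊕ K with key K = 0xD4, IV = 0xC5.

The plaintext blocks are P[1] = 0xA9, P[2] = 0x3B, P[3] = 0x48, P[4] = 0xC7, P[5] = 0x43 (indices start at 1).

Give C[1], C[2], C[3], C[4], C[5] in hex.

CBC encryption: C_i = E(K, P_i ⊕ C_{i−1}), with C_{0} = IV.
C[1]: P[1] ⊕ 0xC5 = 0x6C; E(K, 0x6C) = 0xB8.
C[2]: P[2] ⊕ 0xB8 = 0x83; E(K, 0x83) = 0x57.
C[3]: P[3] ⊕ 0x57 = 0x1F; E(K, 0x1F) = 0xCB.
C[4]: P[4] ⊕ 0xCB = 0x0C; E(K, 0x0C) = 0xD8.
C[5]: P[5] ⊕ 0xD8 = 0x9B; E(K, 0x9B) = 0x4F.

C[1] = 0xB8, C[2] = 0x57, C[3] = 0xCB, C[4] = 0xD8, C[5] = 0x4F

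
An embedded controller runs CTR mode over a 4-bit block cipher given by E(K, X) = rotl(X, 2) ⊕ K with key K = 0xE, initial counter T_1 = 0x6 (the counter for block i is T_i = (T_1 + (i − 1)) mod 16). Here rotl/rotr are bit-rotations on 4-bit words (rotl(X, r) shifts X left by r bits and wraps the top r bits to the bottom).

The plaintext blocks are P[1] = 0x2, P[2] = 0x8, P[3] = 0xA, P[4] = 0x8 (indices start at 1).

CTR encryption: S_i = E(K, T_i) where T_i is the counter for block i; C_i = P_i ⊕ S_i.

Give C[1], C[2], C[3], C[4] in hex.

C[1] = 0x5, C[2] = 0xB, C[3] = 0x6, C[4] = 0x0

C[1]: T = 0x6, S = E(K, T) = 0x7; 0x2 ⊕ 0x7 = 0x5.
C[2]: T = 0x7, S = E(K, T) = 0x3; 0x8 ⊕ 0x3 = 0xB.
C[3]: T = 0x8, S = E(K, T) = 0xC; 0xA ⊕ 0xC = 0x6.
C[4]: T = 0x9, S = E(K, T) = 0x8; 0x8 ⊕ 0x8 = 0x0.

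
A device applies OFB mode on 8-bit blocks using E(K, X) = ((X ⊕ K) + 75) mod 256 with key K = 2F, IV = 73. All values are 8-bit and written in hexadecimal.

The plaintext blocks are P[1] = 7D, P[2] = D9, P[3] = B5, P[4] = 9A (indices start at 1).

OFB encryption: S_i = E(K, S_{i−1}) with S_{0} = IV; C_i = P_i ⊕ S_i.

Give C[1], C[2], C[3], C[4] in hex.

C[1] = AC, C[2] = AA, C[3] = 64, C[4] = E9

C[1]: S = E(K, 73) = D1; 7D ⊕ D1 = AC.
C[2]: S = E(K, D1) = 73; D9 ⊕ 73 = AA.
C[3]: S = E(K, 73) = D1; B5 ⊕ D1 = 64.
C[4]: S = E(K, D1) = 73; 9A ⊕ 73 = E9.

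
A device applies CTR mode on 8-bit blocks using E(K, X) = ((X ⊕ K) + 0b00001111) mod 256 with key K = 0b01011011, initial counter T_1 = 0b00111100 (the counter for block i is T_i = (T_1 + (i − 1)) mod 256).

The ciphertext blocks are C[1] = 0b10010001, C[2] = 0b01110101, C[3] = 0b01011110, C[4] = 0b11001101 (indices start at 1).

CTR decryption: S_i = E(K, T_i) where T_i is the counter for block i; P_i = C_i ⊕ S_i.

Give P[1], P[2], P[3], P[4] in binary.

P[1] = 0b11100111, P[2] = 0b00000000, P[3] = 0b00101010, P[4] = 0b10111110

P[1]: T = 0b00111100, S = E(K, T) = 0b01110110; 0b10010001 ⊕ 0b01110110 = 0b11100111.
P[2]: T = 0b00111101, S = E(K, T) = 0b01110101; 0b01110101 ⊕ 0b01110101 = 0b00000000.
P[3]: T = 0b00111110, S = E(K, T) = 0b01110100; 0b01011110 ⊕ 0b01110100 = 0b00101010.
P[4]: T = 0b00111111, S = E(K, T) = 0b01110011; 0b11001101 ⊕ 0b01110011 = 0b10111110.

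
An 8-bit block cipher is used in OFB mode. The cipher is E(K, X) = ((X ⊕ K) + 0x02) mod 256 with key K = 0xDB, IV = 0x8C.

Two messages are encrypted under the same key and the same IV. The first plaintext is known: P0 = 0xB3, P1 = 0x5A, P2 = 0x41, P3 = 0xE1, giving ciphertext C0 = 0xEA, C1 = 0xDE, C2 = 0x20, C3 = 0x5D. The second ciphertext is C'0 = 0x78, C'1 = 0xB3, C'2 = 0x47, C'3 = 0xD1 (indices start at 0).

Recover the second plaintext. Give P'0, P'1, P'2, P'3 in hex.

P'0 = 0x21, P'1 = 0x37, P'2 = 0x26, P'3 = 0x6D

In OFB with a reused IV, both messages share the same keystream S_i, so C_i ⊕ C'_i = P_i ⊕ P'_i and thus P'_i = P_i ⊕ C_i ⊕ C'_i.
P'0: 0xB3 ⊕ 0xEA ⊕ 0x78 = 0x21.
P'1: 0x5A ⊕ 0xDE ⊕ 0xB3 = 0x37.
P'2: 0x41 ⊕ 0x20 ⊕ 0x47 = 0x26.
P'3: 0xE1 ⊕ 0x5D ⊕ 0xD1 = 0x6D.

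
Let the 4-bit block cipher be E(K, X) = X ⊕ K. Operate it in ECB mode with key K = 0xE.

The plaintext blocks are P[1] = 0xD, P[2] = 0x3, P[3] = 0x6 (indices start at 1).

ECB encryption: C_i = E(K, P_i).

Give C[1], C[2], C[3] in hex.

C[1] = 0x3, C[2] = 0xD, C[3] = 0x8

C[1]: E(K, 0xD) = 0x3.
C[2]: E(K, 0x3) = 0xD.
C[3]: E(K, 0x6) = 0x8.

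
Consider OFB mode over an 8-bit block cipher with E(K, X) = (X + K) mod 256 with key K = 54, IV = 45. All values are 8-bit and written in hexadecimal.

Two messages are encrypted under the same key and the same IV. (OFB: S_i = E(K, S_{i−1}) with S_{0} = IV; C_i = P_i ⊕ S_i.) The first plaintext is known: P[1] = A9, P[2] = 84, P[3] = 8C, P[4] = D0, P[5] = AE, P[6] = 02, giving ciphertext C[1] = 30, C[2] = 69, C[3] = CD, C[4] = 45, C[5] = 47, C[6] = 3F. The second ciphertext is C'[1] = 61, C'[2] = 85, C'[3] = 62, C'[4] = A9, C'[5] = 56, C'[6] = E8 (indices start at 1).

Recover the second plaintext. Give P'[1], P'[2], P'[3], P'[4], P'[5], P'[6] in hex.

In OFB with a reused IV, both messages share the same keystream S_i, so C_i ⊕ C'_i = P_i ⊕ P'_i and thus P'_i = P_i ⊕ C_i ⊕ C'_i.
P'[1]: A9 ⊕ 30 ⊕ 61 = F8.
P'[2]: 84 ⊕ 69 ⊕ 85 = 68.
P'[3]: 8C ⊕ CD ⊕ 62 = 23.
P'[4]: D0 ⊕ 45 ⊕ A9 = 3C.
P'[5]: AE ⊕ 47 ⊕ 56 = BF.
P'[6]: 02 ⊕ 3F ⊕ E8 = D5.

P'[1] = F8, P'[2] = 68, P'[3] = 23, P'[4] = 3C, P'[5] = BF, P'[6] = D5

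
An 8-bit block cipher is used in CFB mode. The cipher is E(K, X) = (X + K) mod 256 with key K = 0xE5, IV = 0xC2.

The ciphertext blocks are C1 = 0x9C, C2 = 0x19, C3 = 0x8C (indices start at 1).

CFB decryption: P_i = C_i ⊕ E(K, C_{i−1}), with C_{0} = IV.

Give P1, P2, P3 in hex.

P1 = 0x3B, P2 = 0x98, P3 = 0x72

P1: E(K, 0xC2) = 0xA7; 0x9C ⊕ 0xA7 = 0x3B.
P2: E(K, 0x9C) = 0x81; 0x19 ⊕ 0x81 = 0x98.
P3: E(K, 0x19) = 0xFE; 0x8C ⊕ 0xFE = 0x72.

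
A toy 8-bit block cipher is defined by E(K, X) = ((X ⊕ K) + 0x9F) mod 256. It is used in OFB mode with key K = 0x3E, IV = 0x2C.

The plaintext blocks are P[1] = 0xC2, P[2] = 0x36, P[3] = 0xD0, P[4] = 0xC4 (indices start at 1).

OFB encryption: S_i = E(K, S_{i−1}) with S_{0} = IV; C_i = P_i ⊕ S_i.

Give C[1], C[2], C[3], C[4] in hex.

C[1] = 0x73, C[2] = 0x18, C[3] = 0x7F, C[4] = 0xF4

C[1]: S = E(K, 0x2C) = 0xB1; 0xC2 ⊕ 0xB1 = 0x73.
C[2]: S = E(K, 0xB1) = 0x2E; 0x36 ⊕ 0x2E = 0x18.
C[3]: S = E(K, 0x2E) = 0xAF; 0xD0 ⊕ 0xAF = 0x7F.
C[4]: S = E(K, 0xAF) = 0x30; 0xC4 ⊕ 0x30 = 0xF4.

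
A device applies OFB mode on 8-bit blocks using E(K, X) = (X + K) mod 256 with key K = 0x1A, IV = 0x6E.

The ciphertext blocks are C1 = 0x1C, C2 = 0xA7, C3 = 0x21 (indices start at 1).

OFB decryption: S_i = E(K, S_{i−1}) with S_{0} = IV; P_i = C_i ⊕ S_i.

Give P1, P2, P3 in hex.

P1: S = E(K, 0x6E) = 0x88; 0x1C ⊕ 0x88 = 0x94.
P2: S = E(K, 0x88) = 0xA2; 0xA7 ⊕ 0xA2 = 0x05.
P3: S = E(K, 0xA2) = 0xBC; 0x21 ⊕ 0xBC = 0x9D.

P1 = 0x94, P2 = 0x05, P3 = 0x9D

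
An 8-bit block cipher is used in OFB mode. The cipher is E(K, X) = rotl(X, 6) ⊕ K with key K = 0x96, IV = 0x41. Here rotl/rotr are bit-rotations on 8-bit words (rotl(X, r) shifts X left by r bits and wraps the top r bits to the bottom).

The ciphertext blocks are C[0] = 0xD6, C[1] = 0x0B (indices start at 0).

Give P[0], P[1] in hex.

OFB decryption: S_i = E(K, S_{i−1}) with S_{−1} = IV; P_i = C_i ⊕ S_i.
P[0]: S = E(K, 0x41) = 0xC6; 0xD6 ⊕ 0xC6 = 0x10.
P[1]: S = E(K, 0xC6) = 0x27; 0x0B ⊕ 0x27 = 0x2C.

P[0] = 0x10, P[1] = 0x2C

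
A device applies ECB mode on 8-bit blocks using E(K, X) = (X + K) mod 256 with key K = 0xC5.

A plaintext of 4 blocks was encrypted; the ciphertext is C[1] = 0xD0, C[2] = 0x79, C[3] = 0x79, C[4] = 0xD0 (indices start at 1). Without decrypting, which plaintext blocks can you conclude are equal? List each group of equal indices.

P[1] = P[4]; P[2] = P[3]

ECB encrypts each block independently with the same key, so equal ciphertext blocks imply equal plaintext blocks.
C[1] = C[4] = 0xD0, so P[1] = P[4].
C[2] = C[3] = 0x79, so P[2] = P[3].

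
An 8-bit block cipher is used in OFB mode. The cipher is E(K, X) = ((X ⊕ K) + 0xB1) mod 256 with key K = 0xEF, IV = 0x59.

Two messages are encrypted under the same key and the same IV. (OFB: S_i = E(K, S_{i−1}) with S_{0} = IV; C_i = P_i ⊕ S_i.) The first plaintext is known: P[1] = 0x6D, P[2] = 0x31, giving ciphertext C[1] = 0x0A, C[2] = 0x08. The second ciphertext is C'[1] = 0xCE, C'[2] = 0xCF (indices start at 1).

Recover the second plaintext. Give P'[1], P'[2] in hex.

In OFB with a reused IV, both messages share the same keystream S_i, so C_i ⊕ C'_i = P_i ⊕ P'_i and thus P'_i = P_i ⊕ C_i ⊕ C'_i.
P'[1]: 0x6D ⊕ 0x0A ⊕ 0xCE = 0xA9.
P'[2]: 0x31 ⊕ 0x08 ⊕ 0xCF = 0xF6.

P'[1] = 0xA9, P'[2] = 0xF6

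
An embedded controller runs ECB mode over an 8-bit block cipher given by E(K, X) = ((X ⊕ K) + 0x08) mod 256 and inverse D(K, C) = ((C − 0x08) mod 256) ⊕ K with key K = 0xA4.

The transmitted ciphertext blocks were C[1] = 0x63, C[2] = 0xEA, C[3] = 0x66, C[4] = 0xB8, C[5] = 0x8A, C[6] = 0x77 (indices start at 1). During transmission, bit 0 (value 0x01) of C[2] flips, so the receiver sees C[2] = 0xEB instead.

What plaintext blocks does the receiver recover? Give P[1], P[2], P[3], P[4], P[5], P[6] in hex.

P[1] = 0xFF, P[2] = 0x47, P[3] = 0xFA, P[4] = 0x14, P[5] = 0x26, P[6] = 0xCB

ECB decryption: P_i = D(K, C_i).
Only C[2] changed, to 0xEB. In ECB, a change in C_i affects only P_i. Decrypting the received ciphertext:
P[1]: D(K, 0x63) = 0xFF.
P[2]: D(K, 0xEB) = 0x47.
P[3]: D(K, 0x66) = 0xFA.
P[4]: D(K, 0xB8) = 0x14.
P[5]: D(K, 0x8A) = 0x26.
P[6]: D(K, 0x77) = 0xCB.
Blocks that differ from the original plaintext: P[2].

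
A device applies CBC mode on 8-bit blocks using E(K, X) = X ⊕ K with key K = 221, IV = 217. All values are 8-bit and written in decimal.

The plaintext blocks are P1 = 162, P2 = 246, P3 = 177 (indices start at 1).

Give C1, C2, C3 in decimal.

CBC encryption: C_i = E(K, P_i ⊕ C_{i−1}), with C_{0} = IV.
C1: P1 ⊕ 217 = 123; E(K, 123) = 166.
C2: P2 ⊕ 166 = 80; E(K, 80) = 141.
C3: P3 ⊕ 141 = 60; E(K, 60) = 225.

C1 = 166, C2 = 141, C3 = 225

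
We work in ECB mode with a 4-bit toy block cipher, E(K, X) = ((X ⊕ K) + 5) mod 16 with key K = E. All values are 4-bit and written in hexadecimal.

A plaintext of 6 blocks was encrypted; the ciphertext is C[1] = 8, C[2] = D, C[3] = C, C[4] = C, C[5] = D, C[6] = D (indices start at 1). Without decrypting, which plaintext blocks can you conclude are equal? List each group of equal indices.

ECB encrypts each block independently with the same key, so equal ciphertext blocks imply equal plaintext blocks.
C[2] = C[5] = C[6] = D, so P[2] = P[5] = P[6].
C[3] = C[4] = C, so P[3] = P[4].

P[2] = P[5] = P[6]; P[3] = P[4]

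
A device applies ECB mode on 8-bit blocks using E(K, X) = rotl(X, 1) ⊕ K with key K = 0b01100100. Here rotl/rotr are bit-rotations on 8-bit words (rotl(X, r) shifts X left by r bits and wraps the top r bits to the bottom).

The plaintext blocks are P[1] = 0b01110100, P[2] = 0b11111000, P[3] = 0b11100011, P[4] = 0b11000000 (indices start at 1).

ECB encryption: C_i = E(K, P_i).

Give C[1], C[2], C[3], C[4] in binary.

C[1]: E(K, 0b01110100) = 0b10001100.
C[2]: E(K, 0b11111000) = 0b10010101.
C[3]: E(K, 0b11100011) = 0b10100011.
C[4]: E(K, 0b11000000) = 0b11100101.

C[1] = 0b10001100, C[2] = 0b10010101, C[3] = 0b10100011, C[4] = 0b11100101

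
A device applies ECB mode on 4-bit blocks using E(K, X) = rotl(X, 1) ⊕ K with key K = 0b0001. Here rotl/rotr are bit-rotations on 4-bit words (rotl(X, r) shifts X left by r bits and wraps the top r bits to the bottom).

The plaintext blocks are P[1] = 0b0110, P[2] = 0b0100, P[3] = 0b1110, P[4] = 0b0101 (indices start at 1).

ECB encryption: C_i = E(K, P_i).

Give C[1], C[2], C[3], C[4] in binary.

C[1] = 0b1101, C[2] = 0b1001, C[3] = 0b1100, C[4] = 0b1011

C[1]: E(K, 0b0110) = 0b1101.
C[2]: E(K, 0b0100) = 0b1001.
C[3]: E(K, 0b1110) = 0b1100.
C[4]: E(K, 0b0101) = 0b1011.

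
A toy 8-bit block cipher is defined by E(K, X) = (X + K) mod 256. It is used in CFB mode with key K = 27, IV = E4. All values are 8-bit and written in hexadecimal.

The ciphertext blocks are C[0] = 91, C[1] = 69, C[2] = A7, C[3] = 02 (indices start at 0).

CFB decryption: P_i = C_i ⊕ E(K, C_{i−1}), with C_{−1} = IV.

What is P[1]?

P[1] = D1

P[1]: E(K, 91) = B8; 69 ⊕ B8 = D1.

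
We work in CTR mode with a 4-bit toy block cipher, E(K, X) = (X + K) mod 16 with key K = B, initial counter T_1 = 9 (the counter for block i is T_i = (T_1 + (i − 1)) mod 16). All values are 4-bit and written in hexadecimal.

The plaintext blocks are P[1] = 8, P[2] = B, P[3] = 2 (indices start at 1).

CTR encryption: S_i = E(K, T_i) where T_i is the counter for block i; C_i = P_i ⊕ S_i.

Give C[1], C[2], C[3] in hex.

C[1]: T = 9, S = E(K, T) = 4; 8 ⊕ 4 = C.
C[2]: T = A, S = E(K, T) = 5; B ⊕ 5 = E.
C[3]: T = B, S = E(K, T) = 6; 2 ⊕ 6 = 4.

C[1] = C, C[2] = E, C[3] = 4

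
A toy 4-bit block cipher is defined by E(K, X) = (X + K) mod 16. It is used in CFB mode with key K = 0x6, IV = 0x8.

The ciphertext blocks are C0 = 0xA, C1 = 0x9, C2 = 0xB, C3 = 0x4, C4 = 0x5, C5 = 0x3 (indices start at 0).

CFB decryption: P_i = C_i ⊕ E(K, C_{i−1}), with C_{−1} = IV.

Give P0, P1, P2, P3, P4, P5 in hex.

P0: E(K, 0x8) = 0xE; 0xA ⊕ 0xE = 0x4.
P1: E(K, 0xA) = 0x0; 0x9 ⊕ 0x0 = 0x9.
P2: E(K, 0x9) = 0xF; 0xB ⊕ 0xF = 0x4.
P3: E(K, 0xB) = 0x1; 0x4 ⊕ 0x1 = 0x5.
P4: E(K, 0x4) = 0xA; 0x5 ⊕ 0xA = 0xF.
P5: E(K, 0x5) = 0xB; 0x3 ⊕ 0xB = 0x8.

P0 = 0x4, P1 = 0x9, P2 = 0x4, P3 = 0x5, P4 = 0xF, P5 = 0x8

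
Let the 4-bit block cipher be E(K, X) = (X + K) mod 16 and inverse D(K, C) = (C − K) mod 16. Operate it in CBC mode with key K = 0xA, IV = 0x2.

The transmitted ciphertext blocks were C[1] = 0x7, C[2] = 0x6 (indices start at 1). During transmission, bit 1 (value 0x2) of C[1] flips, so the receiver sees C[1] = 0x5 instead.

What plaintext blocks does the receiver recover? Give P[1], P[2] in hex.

CBC decryption: P_i = D(K, C_i) ⊕ C_{i−1}, with C_{0} = IV.
Only C[1] changed, to 0x5. In CBC, a change in C_i garbles P_i and flips the same bit in P_{i+1}. Decrypting the received ciphertext:
P[1]: D(K, 0x5) = 0xB; 0xB ⊕ 0x2 = 0x9.
P[2]: D(K, 0x6) = 0xC; 0xC ⊕ 0x5 = 0x9.
Blocks that differ from the original plaintext: P[1], P[2].

P[1] = 0x9, P[2] = 0x9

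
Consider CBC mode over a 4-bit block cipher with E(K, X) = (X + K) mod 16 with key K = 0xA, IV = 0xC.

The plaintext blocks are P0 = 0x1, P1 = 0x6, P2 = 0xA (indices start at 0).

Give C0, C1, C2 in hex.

CBC encryption: C_i = E(K, P_i ⊕ C_{i−1}), with C_{−1} = IV.
C0: P0 ⊕ 0xC = 0xD; E(K, 0xD) = 0x7.
C1: P1 ⊕ 0x7 = 0x1; E(K, 0x1) = 0xB.
C2: P2 ⊕ 0xB = 0x1; E(K, 0x1) = 0xB.

C0 = 0x7, C1 = 0xB, C2 = 0xB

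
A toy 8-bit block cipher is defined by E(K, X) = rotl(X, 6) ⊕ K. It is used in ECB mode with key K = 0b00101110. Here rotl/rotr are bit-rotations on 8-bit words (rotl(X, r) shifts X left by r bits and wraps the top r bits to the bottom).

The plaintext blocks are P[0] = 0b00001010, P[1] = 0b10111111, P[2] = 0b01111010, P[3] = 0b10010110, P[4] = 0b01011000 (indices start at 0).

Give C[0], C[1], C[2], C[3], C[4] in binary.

ECB encryption: C_i = E(K, P_i).
C[0]: E(K, 0b00001010) = 0b10101100.
C[1]: E(K, 0b10111111) = 0b11000001.
C[2]: E(K, 0b01111010) = 0b10110000.
C[3]: E(K, 0b10010110) = 0b10001011.
C[4]: E(K, 0b01011000) = 0b00111000.

C[0] = 0b10101100, C[1] = 0b11000001, C[2] = 0b10110000, C[3] = 0b10001011, C[4] = 0b00111000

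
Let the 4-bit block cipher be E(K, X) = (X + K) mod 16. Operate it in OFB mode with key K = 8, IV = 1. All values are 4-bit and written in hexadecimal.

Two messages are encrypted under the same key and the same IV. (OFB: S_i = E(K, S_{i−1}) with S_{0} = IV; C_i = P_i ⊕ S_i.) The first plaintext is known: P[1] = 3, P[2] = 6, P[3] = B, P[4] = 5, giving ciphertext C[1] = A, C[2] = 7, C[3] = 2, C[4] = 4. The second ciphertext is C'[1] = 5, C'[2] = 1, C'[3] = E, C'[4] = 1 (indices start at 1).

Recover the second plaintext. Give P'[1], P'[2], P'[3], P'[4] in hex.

P'[1] = C, P'[2] = 0, P'[3] = 7, P'[4] = 0

In OFB with a reused IV, both messages share the same keystream S_i, so C_i ⊕ C'_i = P_i ⊕ P'_i and thus P'_i = P_i ⊕ C_i ⊕ C'_i.
P'[1]: 3 ⊕ A ⊕ 5 = C.
P'[2]: 6 ⊕ 7 ⊕ 1 = 0.
P'[3]: B ⊕ 2 ⊕ E = 7.
P'[4]: 5 ⊕ 4 ⊕ 1 = 0.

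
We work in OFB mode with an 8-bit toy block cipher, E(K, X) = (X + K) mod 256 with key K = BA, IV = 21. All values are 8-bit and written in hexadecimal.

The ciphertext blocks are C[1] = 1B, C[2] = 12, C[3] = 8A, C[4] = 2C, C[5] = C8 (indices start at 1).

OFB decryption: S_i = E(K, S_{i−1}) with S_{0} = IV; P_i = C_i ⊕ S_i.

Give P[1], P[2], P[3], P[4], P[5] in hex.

P[1] = C0, P[2] = 87, P[3] = C5, P[4] = 25, P[5] = 0B

P[1]: S = E(K, 21) = DB; 1B ⊕ DB = C0.
P[2]: S = E(K, DB) = 95; 12 ⊕ 95 = 87.
P[3]: S = E(K, 95) = 4F; 8A ⊕ 4F = C5.
P[4]: S = E(K, 4F) = 09; 2C ⊕ 09 = 25.
P[5]: S = E(K, 09) = C3; C8 ⊕ C3 = 0B.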